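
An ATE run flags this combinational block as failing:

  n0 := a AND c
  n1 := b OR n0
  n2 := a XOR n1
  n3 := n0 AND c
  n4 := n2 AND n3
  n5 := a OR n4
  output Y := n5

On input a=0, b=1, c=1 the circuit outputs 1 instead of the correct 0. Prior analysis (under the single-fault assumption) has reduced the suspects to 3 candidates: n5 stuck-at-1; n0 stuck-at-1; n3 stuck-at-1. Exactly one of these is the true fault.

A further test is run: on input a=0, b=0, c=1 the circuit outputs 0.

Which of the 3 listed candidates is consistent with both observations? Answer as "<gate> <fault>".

n3 stuck-at-1

Evaluate each candidate on input a=0, b=0, c=1:
  n5 stuck-at-1: n0=0, n1=0, n2=0, n3=0, n4=0, n5=1 [stuck-at-1] → 1 — eliminated
  n0 stuck-at-1: n0=1 [stuck-at-1], n1=1, n2=1, n3=1, n4=1, n5=1 → 1 — eliminated
  n3 stuck-at-1: n0=0, n1=0, n2=0, n3=1 [stuck-at-1], n4=0, n5=0 → 0 — matches
Only n3 stuck-at-1 reproduces the observed 0.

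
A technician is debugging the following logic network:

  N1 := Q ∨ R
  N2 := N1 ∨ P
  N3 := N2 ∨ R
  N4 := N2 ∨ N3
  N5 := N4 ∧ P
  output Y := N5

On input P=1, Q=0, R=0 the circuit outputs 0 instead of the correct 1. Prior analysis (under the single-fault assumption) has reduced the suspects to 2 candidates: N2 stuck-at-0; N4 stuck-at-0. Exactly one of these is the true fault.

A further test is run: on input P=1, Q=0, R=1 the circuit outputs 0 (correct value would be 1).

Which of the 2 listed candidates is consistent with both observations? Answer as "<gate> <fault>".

N4 stuck-at-0

Evaluate each candidate on input P=1, Q=0, R=1:
  N2 stuck-at-0: N1=1, N2=0 [stuck-at-0], N3=1, N4=1, N5=1 → 1 — eliminated
  N4 stuck-at-0: N1=1, N2=1, N3=1, N4=0 [stuck-at-0], N5=0 → 0 — matches
Only N4 stuck-at-0 reproduces the observed 0.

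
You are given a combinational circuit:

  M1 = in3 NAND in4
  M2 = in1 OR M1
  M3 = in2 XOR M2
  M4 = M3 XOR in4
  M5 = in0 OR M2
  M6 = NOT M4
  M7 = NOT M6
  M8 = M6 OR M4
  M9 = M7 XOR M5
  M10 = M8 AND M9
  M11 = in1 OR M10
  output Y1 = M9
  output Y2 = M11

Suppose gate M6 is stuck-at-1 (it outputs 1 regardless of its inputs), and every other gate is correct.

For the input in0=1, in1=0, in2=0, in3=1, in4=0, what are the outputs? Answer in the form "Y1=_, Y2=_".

Y1=1, Y2=1

Propagate with M6 forced: M1=1, M2=1, M3=1, M4=1, M5=1, M6=1 [stuck-at-1], M7=0, M8=1, M9=1, M10=1, M11=1.
So the outputs are Y1=1, Y2=1. (Without the fault they would be Y1=0, Y2=0.)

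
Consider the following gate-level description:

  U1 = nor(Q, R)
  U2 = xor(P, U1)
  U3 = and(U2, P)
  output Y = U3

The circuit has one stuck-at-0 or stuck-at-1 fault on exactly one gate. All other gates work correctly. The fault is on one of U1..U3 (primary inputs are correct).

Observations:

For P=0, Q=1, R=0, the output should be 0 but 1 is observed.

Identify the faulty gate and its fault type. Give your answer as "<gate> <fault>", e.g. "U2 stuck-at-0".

Fault-free values for test 1 (P=0, Q=1, R=0): U1=0, U2=0, U3=0, giving Y=0. Observed 1.
Test 1: faults giving observed 1 are {U3 stuck-at-1}.
Only U3 stuck-at-1 is consistent with every test.

U3 stuck-at-1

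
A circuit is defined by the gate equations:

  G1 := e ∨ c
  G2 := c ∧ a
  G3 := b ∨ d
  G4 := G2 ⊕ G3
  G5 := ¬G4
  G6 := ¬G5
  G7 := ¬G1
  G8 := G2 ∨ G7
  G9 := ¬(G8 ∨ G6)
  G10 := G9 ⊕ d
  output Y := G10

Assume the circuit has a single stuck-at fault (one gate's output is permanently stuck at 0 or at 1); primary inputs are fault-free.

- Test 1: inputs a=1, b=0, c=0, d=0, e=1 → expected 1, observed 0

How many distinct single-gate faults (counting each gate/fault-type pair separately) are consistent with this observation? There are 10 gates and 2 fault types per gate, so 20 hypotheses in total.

Fault-free: G1=1, G2=0, G3=0, G4=0, G5=1, G6=0, G7=0, G8=0, G9=1, G10=1 → 1. Observed 0.
  G1: stuck-at-0 ✓; others ✗
  G2: stuck-at-1 ✓; others ✗
  G3: stuck-at-1 ✓; others ✗
  G4: stuck-at-1 ✓; others ✗
  G5: stuck-at-0 ✓; others ✗
  G6: stuck-at-1 ✓; others ✗
  G7: stuck-at-1 ✓; others ✗
  G8: stuck-at-1 ✓; others ✗
  G9: stuck-at-0 ✓; others ✗
  G10: stuck-at-0 ✓; others ✗
Consistent faults: {G1 stuck-at-0, G2 stuck-at-1, G3 stuck-at-1, G4 stuck-at-1, G5 stuck-at-0, G6 stuck-at-1, G7 stuck-at-1, G8 stuck-at-1, G9 stuck-at-0, G10 stuck-at-0} — 10 in all.

10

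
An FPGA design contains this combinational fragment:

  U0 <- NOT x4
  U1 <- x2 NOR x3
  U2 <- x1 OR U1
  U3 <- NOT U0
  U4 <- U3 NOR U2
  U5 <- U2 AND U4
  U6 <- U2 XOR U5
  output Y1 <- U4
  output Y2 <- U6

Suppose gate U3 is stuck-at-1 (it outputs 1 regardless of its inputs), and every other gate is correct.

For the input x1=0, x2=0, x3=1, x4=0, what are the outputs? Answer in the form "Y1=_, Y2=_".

Y1=0, Y2=0

Propagate with U3 forced: U0=1, U1=0, U2=0, U3=1 [stuck-at-1], U4=0, U5=0, U6=0.
So the outputs are Y1=0, Y2=0. (Without the fault they would be Y1=1, Y2=0.)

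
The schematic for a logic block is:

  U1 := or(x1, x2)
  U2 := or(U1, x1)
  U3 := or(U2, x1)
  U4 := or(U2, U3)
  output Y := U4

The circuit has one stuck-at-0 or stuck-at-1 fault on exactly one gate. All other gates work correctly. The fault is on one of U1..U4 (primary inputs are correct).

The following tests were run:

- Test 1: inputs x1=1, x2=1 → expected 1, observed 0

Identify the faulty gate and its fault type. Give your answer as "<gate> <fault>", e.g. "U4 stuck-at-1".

Fault-free values for test 1 (x1=1, x2=1): U1=1, U2=1, U3=1, U4=1, giving Y=1. Observed 0.
Test 1: faults giving observed 0 are {U4 stuck-at-0}.
Only U4 stuck-at-0 is consistent with every test.

U4 stuck-at-0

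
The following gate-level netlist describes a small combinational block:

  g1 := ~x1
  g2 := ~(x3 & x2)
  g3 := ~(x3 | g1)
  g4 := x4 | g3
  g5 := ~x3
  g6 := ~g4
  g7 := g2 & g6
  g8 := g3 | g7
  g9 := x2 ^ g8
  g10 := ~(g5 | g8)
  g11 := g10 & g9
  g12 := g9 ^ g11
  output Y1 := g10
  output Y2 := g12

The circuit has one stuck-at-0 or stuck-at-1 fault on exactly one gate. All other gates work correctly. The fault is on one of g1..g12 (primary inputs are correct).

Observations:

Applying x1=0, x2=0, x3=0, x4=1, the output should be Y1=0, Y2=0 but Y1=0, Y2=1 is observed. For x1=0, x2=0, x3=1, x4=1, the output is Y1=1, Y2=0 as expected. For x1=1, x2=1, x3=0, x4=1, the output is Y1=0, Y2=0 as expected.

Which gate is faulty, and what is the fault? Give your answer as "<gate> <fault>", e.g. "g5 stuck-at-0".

g1 stuck-at-0

Fault-free values for test 1 (x1=0, x2=0, x3=0, x4=1): g1=1, g2=1, g3=0, g4=1, g5=1, g6=0, g7=0, g8=0, g9=0, g10=0, g11=0, g12=0, giving Y1=0, Y2=0. Observed Y1=0, Y2=1.
Test 1: faults giving observed Y1=0, Y2=1 are {g1 stuck-at-0, g3 stuck-at-1, g4 stuck-at-0, g6 stuck-at-1, g7 stuck-at-1, g8 stuck-at-1, g9 stuck-at-1, g11 stuck-at-1, g12 stuck-at-1}.
Test 2 (x1=0, x2=0, x3=1, x4=1): fault-free g1=1, g2=1, g3=0, g4=1, g5=0, g6=0, g7=0, g8=0, g9=0, g10=1, g11=0, g12=0 → Y1=1, Y2=0; observed Y1=1, Y2=0. Eliminates g3 stuck-at-1, g4 stuck-at-0, g6 stuck-at-1, g7 stuck-at-1, g8 stuck-at-1, g11 stuck-at-1, g12 stuck-at-1.
Test 3 (x1=1, x2=1, x3=0, x4=1): fault-free g1=0, g2=1, g3=1, g4=1, g5=1, g6=0, g7=0, g8=1, g9=0, g10=0, g11=0, g12=0 → Y1=0, Y2=0; observed Y1=0, Y2=0. Eliminates g9 stuck-at-1.
Only g1 stuck-at-0 is consistent with every test.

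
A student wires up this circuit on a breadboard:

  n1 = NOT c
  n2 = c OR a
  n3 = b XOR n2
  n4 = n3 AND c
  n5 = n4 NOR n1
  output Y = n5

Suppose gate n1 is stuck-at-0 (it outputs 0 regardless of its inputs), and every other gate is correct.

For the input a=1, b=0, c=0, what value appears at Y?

1

Propagate with n1 forced: n1=0 [stuck-at-0], n2=1, n3=1, n4=0, n5=1.
So Y = 1. (Without the fault it would be 0.)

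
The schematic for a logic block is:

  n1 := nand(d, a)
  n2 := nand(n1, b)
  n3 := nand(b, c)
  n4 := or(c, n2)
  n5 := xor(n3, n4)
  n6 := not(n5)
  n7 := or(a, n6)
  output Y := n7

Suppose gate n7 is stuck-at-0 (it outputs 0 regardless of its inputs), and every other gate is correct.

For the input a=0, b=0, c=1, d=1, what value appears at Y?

Propagate with n7 forced: n1=1, n2=1, n3=1, n4=1, n5=0, n6=1, n7=0 [stuck-at-0].
So Y = 0. (Without the fault it would be 1.)

0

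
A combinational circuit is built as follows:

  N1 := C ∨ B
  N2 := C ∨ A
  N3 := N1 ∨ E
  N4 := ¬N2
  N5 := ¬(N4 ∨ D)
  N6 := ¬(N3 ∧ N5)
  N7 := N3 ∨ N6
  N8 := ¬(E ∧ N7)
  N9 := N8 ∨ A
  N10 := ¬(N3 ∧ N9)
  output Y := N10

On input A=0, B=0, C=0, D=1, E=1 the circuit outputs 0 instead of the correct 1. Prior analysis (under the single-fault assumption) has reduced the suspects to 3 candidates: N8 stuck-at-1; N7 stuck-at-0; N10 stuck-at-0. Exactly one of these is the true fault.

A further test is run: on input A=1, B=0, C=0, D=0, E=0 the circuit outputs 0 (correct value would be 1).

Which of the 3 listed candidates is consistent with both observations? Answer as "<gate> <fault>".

N10 stuck-at-0

Evaluate each candidate on input A=1, B=0, C=0, D=0, E=0:
  N8 stuck-at-1: N1=0, N2=1, N3=0, N4=0, N5=1, N6=1, N7=1, N8=1 [stuck-at-1], N9=1, N10=1 → 1 — eliminated
  N7 stuck-at-0: N1=0, N2=1, N3=0, N4=0, N5=1, N6=1, N7=0 [stuck-at-0], N8=1, N9=1, N10=1 → 1 — eliminated
  N10 stuck-at-0: N1=0, N2=1, N3=0, N4=0, N5=1, N6=1, N7=1, N8=1, N9=1, N10=0 [stuck-at-0] → 0 — matches
Only N10 stuck-at-0 reproduces the observed 0.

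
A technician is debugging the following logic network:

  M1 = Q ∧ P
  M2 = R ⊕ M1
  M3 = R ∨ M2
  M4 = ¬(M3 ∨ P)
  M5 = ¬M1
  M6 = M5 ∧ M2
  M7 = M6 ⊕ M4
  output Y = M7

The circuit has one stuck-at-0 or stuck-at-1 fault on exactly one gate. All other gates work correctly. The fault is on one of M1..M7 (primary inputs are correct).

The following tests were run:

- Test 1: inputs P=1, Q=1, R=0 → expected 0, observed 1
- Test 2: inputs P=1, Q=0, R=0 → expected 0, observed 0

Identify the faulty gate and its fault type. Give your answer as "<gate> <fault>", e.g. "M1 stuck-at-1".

Fault-free values for test 1 (P=1, Q=1, R=0): M1=1, M2=1, M3=1, M4=0, M5=0, M6=0, M7=0, giving Y=0. Observed 1.
Test 1: faults giving observed 1 are {M4 stuck-at-1, M5 stuck-at-1, M6 stuck-at-1, M7 stuck-at-1}.
Test 2 (P=1, Q=0, R=0): fault-free M1=0, M2=0, M3=0, M4=0, M5=1, M6=0, M7=0 → 0; observed 0. Eliminates M4 stuck-at-1, M6 stuck-at-1, M7 stuck-at-1.
Only M5 stuck-at-1 is consistent with every test.

M5 stuck-at-1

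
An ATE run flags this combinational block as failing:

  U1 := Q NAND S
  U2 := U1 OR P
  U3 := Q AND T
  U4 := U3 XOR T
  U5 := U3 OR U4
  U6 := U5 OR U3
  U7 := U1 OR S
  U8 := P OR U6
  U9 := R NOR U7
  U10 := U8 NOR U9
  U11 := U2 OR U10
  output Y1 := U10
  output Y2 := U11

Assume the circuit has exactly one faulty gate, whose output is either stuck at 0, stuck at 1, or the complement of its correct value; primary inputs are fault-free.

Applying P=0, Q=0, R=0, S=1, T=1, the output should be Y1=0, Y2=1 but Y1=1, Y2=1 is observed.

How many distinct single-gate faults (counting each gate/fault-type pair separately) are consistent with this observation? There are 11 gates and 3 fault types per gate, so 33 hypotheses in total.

Fault-free: U1=1, U2=1, U3=0, U4=1, U5=1, U6=1, U7=1, U8=1, U9=0, U10=0, U11=1 → Y1=0, Y2=1. Observed Y1=1, Y2=1.
  U1: none of the 3 fault types match ✗
  U2: none of the 3 fault types match ✗
  U3: none of the 3 fault types match ✗
  U4: stuck-at-0, inverted output ✓; others ✗
  U5: stuck-at-0, inverted output ✓; others ✗
  U6: stuck-at-0, inverted output ✓; others ✗
  U7: none of the 3 fault types match ✗
  U8: stuck-at-0, inverted output ✓; others ✗
  U9: none of the 3 fault types match ✗
  U10: stuck-at-1, inverted output ✓; others ✗
  U11: none of the 3 fault types match ✗
Consistent faults: {U4 stuck-at-0, U4 inverted output, U5 stuck-at-0, U5 inverted output, U6 stuck-at-0, U6 inverted output, U8 stuck-at-0, U8 inverted output, U10 stuck-at-1, U10 inverted output} — 10 in all.

10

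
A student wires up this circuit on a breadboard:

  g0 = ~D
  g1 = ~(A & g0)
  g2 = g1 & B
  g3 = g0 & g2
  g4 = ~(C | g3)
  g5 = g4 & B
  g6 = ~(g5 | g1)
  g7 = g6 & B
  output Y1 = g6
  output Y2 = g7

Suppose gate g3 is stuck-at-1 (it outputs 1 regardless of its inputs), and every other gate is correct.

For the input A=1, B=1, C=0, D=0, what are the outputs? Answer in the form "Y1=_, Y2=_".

Y1=1, Y2=1

Propagate with g3 forced: g0=1, g1=0, g2=0, g3=1 [stuck-at-1], g4=0, g5=0, g6=1, g7=1.
So the outputs are Y1=1, Y2=1. (Without the fault they would be Y1=0, Y2=0.)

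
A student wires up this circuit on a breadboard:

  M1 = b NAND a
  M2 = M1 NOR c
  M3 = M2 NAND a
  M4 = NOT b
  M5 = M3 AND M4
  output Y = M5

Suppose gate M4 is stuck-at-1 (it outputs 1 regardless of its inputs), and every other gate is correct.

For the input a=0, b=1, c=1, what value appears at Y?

1

Propagate with M4 forced: M1=1, M2=0, M3=1, M4=1 [stuck-at-1], M5=1.
So Y = 1. (Without the fault it would be 0.)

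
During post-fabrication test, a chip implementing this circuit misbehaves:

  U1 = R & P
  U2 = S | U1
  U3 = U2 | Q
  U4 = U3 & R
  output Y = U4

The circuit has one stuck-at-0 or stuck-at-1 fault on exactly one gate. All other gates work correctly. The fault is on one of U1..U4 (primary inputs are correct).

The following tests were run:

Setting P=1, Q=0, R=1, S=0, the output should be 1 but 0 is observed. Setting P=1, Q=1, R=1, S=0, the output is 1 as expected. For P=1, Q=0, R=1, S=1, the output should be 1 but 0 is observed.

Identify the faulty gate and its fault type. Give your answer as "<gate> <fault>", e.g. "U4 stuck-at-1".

U2 stuck-at-0

Fault-free values for test 1 (P=1, Q=0, R=1, S=0): U1=1, U2=1, U3=1, U4=1, giving Y=1. Observed 0.
Test 1: faults giving observed 0 are {U1 stuck-at-0, U2 stuck-at-0, U3 stuck-at-0, U4 stuck-at-0}.
Test 2 (P=1, Q=1, R=1, S=0): fault-free U1=1, U2=1, U3=1, U4=1 → 1; observed 1. Eliminates U3 stuck-at-0, U4 stuck-at-0.
Test 3 (P=1, Q=0, R=1, S=1): fault-free U1=1, U2=1, U3=1, U4=1 → 1; observed 0. Eliminates U1 stuck-at-0.
Only U2 stuck-at-0 is consistent with every test.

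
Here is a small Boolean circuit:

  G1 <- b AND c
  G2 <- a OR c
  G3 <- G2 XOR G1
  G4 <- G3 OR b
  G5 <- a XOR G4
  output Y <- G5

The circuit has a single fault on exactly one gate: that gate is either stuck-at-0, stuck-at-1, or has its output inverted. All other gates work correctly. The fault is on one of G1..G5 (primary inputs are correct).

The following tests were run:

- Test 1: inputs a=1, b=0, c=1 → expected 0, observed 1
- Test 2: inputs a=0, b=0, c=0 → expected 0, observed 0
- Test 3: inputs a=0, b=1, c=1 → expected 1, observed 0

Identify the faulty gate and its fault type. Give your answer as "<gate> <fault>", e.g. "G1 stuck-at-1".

G4 stuck-at-0

Fault-free values for test 1 (a=1, b=0, c=1): G1=0, G2=1, G3=1, G4=1, G5=0, giving Y=0. Observed 1.
Test 1: faults giving observed 1 are {G1 stuck-at-1, G1 inverted output, G2 stuck-at-0, G2 inverted output, G3 stuck-at-0, G3 inverted output, G4 stuck-at-0, G4 inverted output, G5 stuck-at-1, G5 inverted output}.
Test 2 (a=0, b=0, c=0): fault-free G1=0, G2=0, G3=0, G4=0, G5=0 → 0; observed 0. Eliminates G1 stuck-at-1, G1 inverted output, G2 inverted output, G3 inverted output, G4 inverted output, G5 stuck-at-1, G5 inverted output.
Test 3 (a=0, b=1, c=1): fault-free G1=1, G2=1, G3=0, G4=1, G5=1 → 1; observed 0. Eliminates G2 stuck-at-0, G3 stuck-at-0.
Only G4 stuck-at-0 is consistent with every test.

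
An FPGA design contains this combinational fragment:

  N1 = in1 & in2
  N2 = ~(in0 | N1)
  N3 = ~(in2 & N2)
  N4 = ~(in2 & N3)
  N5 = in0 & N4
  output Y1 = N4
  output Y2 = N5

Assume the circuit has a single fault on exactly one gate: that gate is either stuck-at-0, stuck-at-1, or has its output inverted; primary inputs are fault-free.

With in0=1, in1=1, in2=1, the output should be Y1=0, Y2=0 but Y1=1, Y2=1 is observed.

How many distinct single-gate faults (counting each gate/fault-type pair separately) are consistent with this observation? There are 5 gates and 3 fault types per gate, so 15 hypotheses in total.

6

Fault-free: N1=1, N2=0, N3=1, N4=0, N5=0 → Y1=0, Y2=0. Observed Y1=1, Y2=1.
  N1: none of the 3 fault types match ✗
  N2: stuck-at-1, inverted output ✓; others ✗
  N3: stuck-at-0, inverted output ✓; others ✗
  N4: stuck-at-1, inverted output ✓; others ✗
  N5: none of the 3 fault types match ✗
Consistent faults: {N2 stuck-at-1, N2 inverted output, N3 stuck-at-0, N3 inverted output, N4 stuck-at-1, N4 inverted output} — 6 in all.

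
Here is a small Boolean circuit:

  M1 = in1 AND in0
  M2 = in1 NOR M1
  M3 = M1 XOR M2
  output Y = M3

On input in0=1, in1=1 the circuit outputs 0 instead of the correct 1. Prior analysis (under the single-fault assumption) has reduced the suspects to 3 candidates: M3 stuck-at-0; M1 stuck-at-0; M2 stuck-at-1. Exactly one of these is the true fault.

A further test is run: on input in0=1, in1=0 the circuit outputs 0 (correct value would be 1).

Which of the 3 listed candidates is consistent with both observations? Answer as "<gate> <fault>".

M3 stuck-at-0

Evaluate each candidate on input in0=1, in1=0:
  M3 stuck-at-0: M1=0, M2=1, M3=0 [stuck-at-0] → 0 — matches
  M1 stuck-at-0: M1=0 [stuck-at-0], M2=1, M3=1 → 1 — eliminated
  M2 stuck-at-1: M1=0, M2=1 [stuck-at-1], M3=1 → 1 — eliminated
Only M3 stuck-at-0 reproduces the observed 0.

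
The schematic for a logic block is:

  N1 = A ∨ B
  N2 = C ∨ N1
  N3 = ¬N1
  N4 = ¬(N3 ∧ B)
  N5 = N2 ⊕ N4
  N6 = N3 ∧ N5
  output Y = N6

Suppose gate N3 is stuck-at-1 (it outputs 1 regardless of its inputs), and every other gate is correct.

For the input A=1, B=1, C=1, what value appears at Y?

Propagate with N3 forced: N1=1, N2=1, N3=1 [stuck-at-1], N4=0, N5=1, N6=1.
So Y = 1. (Without the fault it would be 0.)

1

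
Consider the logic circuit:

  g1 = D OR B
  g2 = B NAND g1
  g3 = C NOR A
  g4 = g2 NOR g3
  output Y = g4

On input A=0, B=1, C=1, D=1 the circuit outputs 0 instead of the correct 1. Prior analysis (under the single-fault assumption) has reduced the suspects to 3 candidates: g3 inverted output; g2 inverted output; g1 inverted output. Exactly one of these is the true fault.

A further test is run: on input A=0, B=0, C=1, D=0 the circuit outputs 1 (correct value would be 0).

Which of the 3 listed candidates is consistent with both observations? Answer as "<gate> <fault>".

g2 inverted output

Evaluate each candidate on input A=0, B=0, C=1, D=0:
  g3 inverted output: g1=0, g2=1, g3=1 [inverted output], g4=0 → 0 — eliminated
  g2 inverted output: g1=0, g2=0 [inverted output], g3=0, g4=1 → 1 — matches
  g1 inverted output: g1=1 [inverted output], g2=1, g3=0, g4=0 → 0 — eliminated
Only g2 inverted output reproduces the observed 1.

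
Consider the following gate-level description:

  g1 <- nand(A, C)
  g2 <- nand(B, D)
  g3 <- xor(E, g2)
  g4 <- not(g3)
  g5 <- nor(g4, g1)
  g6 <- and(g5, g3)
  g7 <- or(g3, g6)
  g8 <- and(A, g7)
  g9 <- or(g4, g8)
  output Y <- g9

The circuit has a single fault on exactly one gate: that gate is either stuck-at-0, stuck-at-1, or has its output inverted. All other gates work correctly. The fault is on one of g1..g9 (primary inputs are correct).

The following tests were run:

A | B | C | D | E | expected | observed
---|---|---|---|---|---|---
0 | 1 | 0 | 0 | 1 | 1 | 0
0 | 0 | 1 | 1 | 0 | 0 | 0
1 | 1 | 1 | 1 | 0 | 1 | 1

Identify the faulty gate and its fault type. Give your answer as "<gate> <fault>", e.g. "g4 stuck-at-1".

g3 stuck-at-1

Fault-free values for test 1 (A=0, B=1, C=0, D=0, E=1): g1=1, g2=1, g3=0, g4=1, g5=0, g6=0, g7=0, g8=0, g9=1, giving Y=1. Observed 0.
Test 1: faults giving observed 0 are {g2 stuck-at-0, g2 inverted output, g3 stuck-at-1, g3 inverted output, g4 stuck-at-0, g4 inverted output, g9 stuck-at-0, g9 inverted output}.
Test 2 (A=0, B=0, C=1, D=1, E=0): fault-free g1=1, g2=1, g3=1, g4=0, g5=0, g6=0, g7=1, g8=0, g9=0 → 0; observed 0. Eliminates g2 stuck-at-0, g2 inverted output, g3 inverted output, g4 inverted output, g9 inverted output.
Test 3 (A=1, B=1, C=1, D=1, E=0): fault-free g1=0, g2=0, g3=0, g4=1, g5=0, g6=0, g7=0, g8=0, g9=1 → 1; observed 1. Eliminates g4 stuck-at-0, g9 stuck-at-0.
Only g3 stuck-at-1 is consistent with every test.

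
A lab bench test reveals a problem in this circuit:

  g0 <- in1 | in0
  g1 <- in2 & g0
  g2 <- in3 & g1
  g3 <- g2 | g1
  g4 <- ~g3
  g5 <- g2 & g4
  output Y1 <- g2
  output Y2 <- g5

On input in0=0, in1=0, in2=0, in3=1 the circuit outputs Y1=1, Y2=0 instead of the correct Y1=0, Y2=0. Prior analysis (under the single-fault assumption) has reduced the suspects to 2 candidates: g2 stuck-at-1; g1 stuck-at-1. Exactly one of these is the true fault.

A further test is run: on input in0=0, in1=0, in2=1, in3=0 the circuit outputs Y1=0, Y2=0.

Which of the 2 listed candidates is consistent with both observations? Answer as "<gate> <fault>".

Evaluate each candidate on input in0=0, in1=0, in2=1, in3=0:
  g2 stuck-at-1: g0=0, g1=0, g2=1 [stuck-at-1], g3=1, g4=0, g5=0 → Y1=1, Y2=0 — eliminated
  g1 stuck-at-1: g0=0, g1=1 [stuck-at-1], g2=0, g3=1, g4=0, g5=0 → Y1=0, Y2=0 — matches
Only g1 stuck-at-1 reproduces the observed Y1=0, Y2=0.

g1 stuck-at-1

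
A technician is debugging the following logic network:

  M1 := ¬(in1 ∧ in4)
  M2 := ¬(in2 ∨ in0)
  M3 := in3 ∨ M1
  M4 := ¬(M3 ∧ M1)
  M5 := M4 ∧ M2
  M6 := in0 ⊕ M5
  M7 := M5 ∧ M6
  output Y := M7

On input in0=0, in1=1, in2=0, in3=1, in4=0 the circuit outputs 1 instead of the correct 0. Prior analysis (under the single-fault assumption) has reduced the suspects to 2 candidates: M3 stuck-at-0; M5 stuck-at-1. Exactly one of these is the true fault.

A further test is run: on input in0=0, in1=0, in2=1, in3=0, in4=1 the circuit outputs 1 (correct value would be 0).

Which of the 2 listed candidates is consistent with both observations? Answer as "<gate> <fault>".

M5 stuck-at-1

Evaluate each candidate on input in0=0, in1=0, in2=1, in3=0, in4=1:
  M3 stuck-at-0: M1=1, M2=0, M3=0 [stuck-at-0], M4=1, M5=0, M6=0, M7=0 → 0 — eliminated
  M5 stuck-at-1: M1=1, M2=0, M3=1, M4=0, M5=1 [stuck-at-1], M6=1, M7=1 → 1 — matches
Only M5 stuck-at-1 reproduces the observed 1.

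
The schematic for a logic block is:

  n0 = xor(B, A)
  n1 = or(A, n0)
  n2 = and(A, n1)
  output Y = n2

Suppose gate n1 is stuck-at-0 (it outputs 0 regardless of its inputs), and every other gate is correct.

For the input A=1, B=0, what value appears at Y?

Propagate with n1 forced: n0=1, n1=0 [stuck-at-0], n2=0.
So Y = 0. (Without the fault it would be 1.)

0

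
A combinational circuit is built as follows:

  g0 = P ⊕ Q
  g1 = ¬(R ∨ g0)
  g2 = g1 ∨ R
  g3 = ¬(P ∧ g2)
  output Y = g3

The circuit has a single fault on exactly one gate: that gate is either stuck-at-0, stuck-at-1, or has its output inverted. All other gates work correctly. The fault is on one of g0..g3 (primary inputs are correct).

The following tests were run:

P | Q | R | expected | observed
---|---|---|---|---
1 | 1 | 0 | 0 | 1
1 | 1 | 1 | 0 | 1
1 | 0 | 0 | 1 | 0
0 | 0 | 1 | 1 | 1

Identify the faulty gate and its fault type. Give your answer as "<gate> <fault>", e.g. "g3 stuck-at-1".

Fault-free values for test 1 (P=1, Q=1, R=0): g0=0, g1=1, g2=1, g3=0, giving Y=0. Observed 1.
Test 1: faults giving observed 1 are {g0 stuck-at-1, g0 inverted output, g1 stuck-at-0, g1 inverted output, g2 stuck-at-0, g2 inverted output, g3 stuck-at-1, g3 inverted output}.
Test 2 (P=1, Q=1, R=1): fault-free g0=0, g1=0, g2=1, g3=0 → 0; observed 1. Eliminates g0 stuck-at-1, g0 inverted output, g1 stuck-at-0, g1 inverted output.
Test 3 (P=1, Q=0, R=0): fault-free g0=1, g1=0, g2=0, g3=1 → 1; observed 0. Eliminates g2 stuck-at-0, g3 stuck-at-1.
Test 4 (P=0, Q=0, R=1): fault-free g0=0, g1=0, g2=1, g3=1 → 1; observed 1. Eliminates g3 inverted output.
Only g2 inverted output is consistent with every test.

g2 inverted output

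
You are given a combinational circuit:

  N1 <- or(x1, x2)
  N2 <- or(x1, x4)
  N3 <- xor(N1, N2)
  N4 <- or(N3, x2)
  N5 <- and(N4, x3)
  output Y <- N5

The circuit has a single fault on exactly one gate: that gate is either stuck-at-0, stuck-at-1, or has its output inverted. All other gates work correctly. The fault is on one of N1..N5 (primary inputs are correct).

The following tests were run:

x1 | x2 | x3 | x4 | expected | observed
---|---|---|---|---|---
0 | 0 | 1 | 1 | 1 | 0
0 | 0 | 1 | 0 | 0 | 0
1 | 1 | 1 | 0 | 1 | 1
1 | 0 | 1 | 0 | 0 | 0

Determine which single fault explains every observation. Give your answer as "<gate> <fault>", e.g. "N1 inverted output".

N3 stuck-at-0

Fault-free values for test 1 (x1=0, x2=0, x3=1, x4=1): N1=0, N2=1, N3=1, N4=1, N5=1, giving Y=1. Observed 0.
Test 1: faults giving observed 0 are {N1 stuck-at-1, N1 inverted output, N2 stuck-at-0, N2 inverted output, N3 stuck-at-0, N3 inverted output, N4 stuck-at-0, N4 inverted output, N5 stuck-at-0, N5 inverted output}.
Test 2 (x1=0, x2=0, x3=1, x4=0): fault-free N1=0, N2=0, N3=0, N4=0, N5=0 → 0; observed 0. Eliminates N1 stuck-at-1, N1 inverted output, N2 inverted output, N3 inverted output, N4 inverted output, N5 inverted output.
Test 3 (x1=1, x2=1, x3=1, x4=0): fault-free N1=1, N2=1, N3=0, N4=1, N5=1 → 1; observed 1. Eliminates N4 stuck-at-0, N5 stuck-at-0.
Test 4 (x1=1, x2=0, x3=1, x4=0): fault-free N1=1, N2=1, N3=0, N4=0, N5=0 → 0; observed 0. Eliminates N2 stuck-at-0.
Only N3 stuck-at-0 is consistent with every test.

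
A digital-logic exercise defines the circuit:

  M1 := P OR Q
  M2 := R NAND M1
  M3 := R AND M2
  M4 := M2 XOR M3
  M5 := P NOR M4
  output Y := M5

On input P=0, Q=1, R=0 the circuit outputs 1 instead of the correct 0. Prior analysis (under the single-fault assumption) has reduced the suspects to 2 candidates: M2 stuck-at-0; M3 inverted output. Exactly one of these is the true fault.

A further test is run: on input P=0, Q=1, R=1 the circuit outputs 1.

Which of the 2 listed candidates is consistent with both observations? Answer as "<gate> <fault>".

M2 stuck-at-0

Evaluate each candidate on input P=0, Q=1, R=1:
  M2 stuck-at-0: M1=1, M2=0 [stuck-at-0], M3=0, M4=0, M5=1 → 1 — matches
  M3 inverted output: M1=1, M2=0, M3=1 [inverted output], M4=1, M5=0 → 0 — eliminated
Only M2 stuck-at-0 reproduces the observed 1.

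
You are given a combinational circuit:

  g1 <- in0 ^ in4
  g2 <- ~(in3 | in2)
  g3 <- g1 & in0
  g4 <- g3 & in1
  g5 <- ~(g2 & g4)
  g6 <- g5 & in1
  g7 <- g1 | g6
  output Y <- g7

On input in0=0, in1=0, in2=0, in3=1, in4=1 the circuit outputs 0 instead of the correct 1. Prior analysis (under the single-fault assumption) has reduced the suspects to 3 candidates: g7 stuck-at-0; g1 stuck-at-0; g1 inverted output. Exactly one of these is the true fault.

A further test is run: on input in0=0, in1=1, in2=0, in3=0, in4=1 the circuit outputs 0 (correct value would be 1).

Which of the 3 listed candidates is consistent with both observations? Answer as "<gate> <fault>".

g7 stuck-at-0

Evaluate each candidate on input in0=0, in1=1, in2=0, in3=0, in4=1:
  g7 stuck-at-0: g1=1, g2=1, g3=0, g4=0, g5=1, g6=1, g7=0 [stuck-at-0] → 0 — matches
  g1 stuck-at-0: g1=0 [stuck-at-0], g2=1, g3=0, g4=0, g5=1, g6=1, g7=1 → 1 — eliminated
  g1 inverted output: g1=0 [inverted output], g2=1, g3=0, g4=0, g5=1, g6=1, g7=1 → 1 — eliminated
Only g7 stuck-at-0 reproduces the observed 0.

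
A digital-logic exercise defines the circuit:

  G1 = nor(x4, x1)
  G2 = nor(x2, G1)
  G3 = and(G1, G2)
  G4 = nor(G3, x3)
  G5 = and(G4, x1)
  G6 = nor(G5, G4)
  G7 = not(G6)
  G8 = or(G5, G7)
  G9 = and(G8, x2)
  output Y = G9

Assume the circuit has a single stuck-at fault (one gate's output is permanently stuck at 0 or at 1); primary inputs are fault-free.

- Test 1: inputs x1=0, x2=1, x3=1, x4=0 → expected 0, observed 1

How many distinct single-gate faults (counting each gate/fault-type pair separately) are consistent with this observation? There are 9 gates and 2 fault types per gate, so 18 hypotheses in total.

6

Fault-free: G1=1, G2=0, G3=0, G4=0, G5=0, G6=1, G7=0, G8=0, G9=0 → 0. Observed 1.
  G1: none of the 2 fault types match ✗
  G2: none of the 2 fault types match ✗
  G3: none of the 2 fault types match ✗
  G4: stuck-at-1 ✓; others ✗
  G5: stuck-at-1 ✓; others ✗
  G6: stuck-at-0 ✓; others ✗
  G7: stuck-at-1 ✓; others ✗
  G8: stuck-at-1 ✓; others ✗
  G9: stuck-at-1 ✓; others ✗
Consistent faults: {G4 stuck-at-1, G5 stuck-at-1, G6 stuck-at-0, G7 stuck-at-1, G8 stuck-at-1, G9 stuck-at-1} — 6 in all.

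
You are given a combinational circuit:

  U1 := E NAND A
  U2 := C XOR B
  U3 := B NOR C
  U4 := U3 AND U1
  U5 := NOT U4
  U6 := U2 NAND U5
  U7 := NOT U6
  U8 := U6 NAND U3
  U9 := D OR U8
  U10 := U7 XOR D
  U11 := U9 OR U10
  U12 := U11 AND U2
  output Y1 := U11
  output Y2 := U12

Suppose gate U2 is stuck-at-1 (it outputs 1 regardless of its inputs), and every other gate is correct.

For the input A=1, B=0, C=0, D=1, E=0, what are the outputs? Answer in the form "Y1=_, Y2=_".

Y1=1, Y2=1

Propagate with U2 forced: U1=1, U2=1 [stuck-at-1], U3=1, U4=1, U5=0, U6=1, U7=0, U8=0, U9=1, U10=1, U11=1, U12=1.
So the outputs are Y1=1, Y2=1. (Without the fault they would be Y1=1, Y2=0.)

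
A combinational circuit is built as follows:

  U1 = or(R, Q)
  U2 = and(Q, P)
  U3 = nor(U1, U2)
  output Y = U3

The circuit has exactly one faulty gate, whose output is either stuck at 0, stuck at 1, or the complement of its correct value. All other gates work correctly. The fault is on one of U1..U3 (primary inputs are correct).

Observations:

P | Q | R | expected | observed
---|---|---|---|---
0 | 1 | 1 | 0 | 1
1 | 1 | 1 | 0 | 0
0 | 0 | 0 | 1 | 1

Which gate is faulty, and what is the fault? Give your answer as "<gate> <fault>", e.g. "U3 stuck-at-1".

Fault-free values for test 1 (P=0, Q=1, R=1): U1=1, U2=0, U3=0, giving Y=0. Observed 1.
Test 1: faults giving observed 1 are {U1 stuck-at-0, U1 inverted output, U3 stuck-at-1, U3 inverted output}.
Test 2 (P=1, Q=1, R=1): fault-free U1=1, U2=1, U3=0 → 0; observed 0. Eliminates U3 stuck-at-1, U3 inverted output.
Test 3 (P=0, Q=0, R=0): fault-free U1=0, U2=0, U3=1 → 1; observed 1. Eliminates U1 inverted output.
Only U1 stuck-at-0 is consistent with every test.

U1 stuck-at-0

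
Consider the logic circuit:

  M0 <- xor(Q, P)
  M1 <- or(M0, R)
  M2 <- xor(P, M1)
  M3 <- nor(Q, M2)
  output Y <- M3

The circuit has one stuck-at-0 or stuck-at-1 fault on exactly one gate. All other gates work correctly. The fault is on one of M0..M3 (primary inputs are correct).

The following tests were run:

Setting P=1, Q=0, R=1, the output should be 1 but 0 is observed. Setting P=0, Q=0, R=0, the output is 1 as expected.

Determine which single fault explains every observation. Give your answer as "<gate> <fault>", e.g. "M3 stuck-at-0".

M1 stuck-at-0

Fault-free values for test 1 (P=1, Q=0, R=1): M0=1, M1=1, M2=0, M3=1, giving Y=1. Observed 0.
Test 1: faults giving observed 0 are {M1 stuck-at-0, M2 stuck-at-1, M3 stuck-at-0}.
Test 2 (P=0, Q=0, R=0): fault-free M0=0, M1=0, M2=0, M3=1 → 1; observed 1. Eliminates M2 stuck-at-1, M3 stuck-at-0.
Only M1 stuck-at-0 is consistent with every test.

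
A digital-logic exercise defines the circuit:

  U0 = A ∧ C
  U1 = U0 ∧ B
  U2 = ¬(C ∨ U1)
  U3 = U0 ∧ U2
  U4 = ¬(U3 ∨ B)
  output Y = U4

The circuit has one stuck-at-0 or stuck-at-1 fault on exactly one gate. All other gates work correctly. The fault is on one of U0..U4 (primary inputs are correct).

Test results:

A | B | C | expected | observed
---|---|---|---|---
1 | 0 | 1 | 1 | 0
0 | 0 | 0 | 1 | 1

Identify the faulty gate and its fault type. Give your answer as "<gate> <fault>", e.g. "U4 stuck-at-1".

Fault-free values for test 1 (A=1, B=0, C=1): U0=1, U1=0, U2=0, U3=0, U4=1, giving Y=1. Observed 0.
Test 1: faults giving observed 0 are {U2 stuck-at-1, U3 stuck-at-1, U4 stuck-at-0}.
Test 2 (A=0, B=0, C=0): fault-free U0=0, U1=0, U2=1, U3=0, U4=1 → 1; observed 1. Eliminates U3 stuck-at-1, U4 stuck-at-0.
Only U2 stuck-at-1 is consistent with every test.

U2 stuck-at-1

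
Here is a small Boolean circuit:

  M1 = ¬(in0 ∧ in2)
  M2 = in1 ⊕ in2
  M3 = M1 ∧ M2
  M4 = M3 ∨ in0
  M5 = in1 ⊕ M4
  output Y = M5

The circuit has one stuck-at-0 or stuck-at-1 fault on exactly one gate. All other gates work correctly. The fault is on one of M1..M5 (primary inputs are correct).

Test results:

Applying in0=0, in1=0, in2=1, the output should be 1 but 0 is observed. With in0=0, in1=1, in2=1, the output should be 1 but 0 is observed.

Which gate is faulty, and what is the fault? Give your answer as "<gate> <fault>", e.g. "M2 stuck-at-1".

Fault-free values for test 1 (in0=0, in1=0, in2=1): M1=1, M2=1, M3=1, M4=1, M5=1, giving Y=1. Observed 0.
Test 1: faults giving observed 0 are {M1 stuck-at-0, M2 stuck-at-0, M3 stuck-at-0, M4 stuck-at-0, M5 stuck-at-0}.
Test 2 (in0=0, in1=1, in2=1): fault-free M1=1, M2=0, M3=0, M4=0, M5=1 → 1; observed 0. Eliminates M1 stuck-at-0, M2 stuck-at-0, M3 stuck-at-0, M4 stuck-at-0.
Only M5 stuck-at-0 is consistent with every test.

M5 stuck-at-0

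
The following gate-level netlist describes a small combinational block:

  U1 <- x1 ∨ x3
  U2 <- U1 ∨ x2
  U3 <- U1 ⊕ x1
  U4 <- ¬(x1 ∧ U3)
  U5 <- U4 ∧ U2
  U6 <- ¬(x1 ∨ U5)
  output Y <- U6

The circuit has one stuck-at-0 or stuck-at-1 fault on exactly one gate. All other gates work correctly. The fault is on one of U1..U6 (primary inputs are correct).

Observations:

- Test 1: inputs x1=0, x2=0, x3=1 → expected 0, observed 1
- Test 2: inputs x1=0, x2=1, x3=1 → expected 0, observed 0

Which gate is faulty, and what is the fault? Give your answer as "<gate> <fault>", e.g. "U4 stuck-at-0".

U1 stuck-at-0

Fault-free values for test 1 (x1=0, x2=0, x3=1): U1=1, U2=1, U3=1, U4=1, U5=1, U6=0, giving Y=0. Observed 1.
Test 1: faults giving observed 1 are {U1 stuck-at-0, U2 stuck-at-0, U4 stuck-at-0, U5 stuck-at-0, U6 stuck-at-1}.
Test 2 (x1=0, x2=1, x3=1): fault-free U1=1, U2=1, U3=1, U4=1, U5=1, U6=0 → 0; observed 0. Eliminates U2 stuck-at-0, U4 stuck-at-0, U5 stuck-at-0, U6 stuck-at-1.
Only U1 stuck-at-0 is consistent with every test.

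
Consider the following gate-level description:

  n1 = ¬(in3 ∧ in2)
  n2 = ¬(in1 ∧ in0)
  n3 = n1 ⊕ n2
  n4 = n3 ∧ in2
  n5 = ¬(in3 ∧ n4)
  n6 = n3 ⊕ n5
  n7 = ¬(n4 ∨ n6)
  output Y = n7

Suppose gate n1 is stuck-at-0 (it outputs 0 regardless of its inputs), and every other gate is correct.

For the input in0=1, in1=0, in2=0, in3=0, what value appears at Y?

1

Propagate with n1 forced: n1=0 [stuck-at-0], n2=1, n3=1, n4=0, n5=1, n6=0, n7=1.
So Y = 1. (Without the fault it would be 0.)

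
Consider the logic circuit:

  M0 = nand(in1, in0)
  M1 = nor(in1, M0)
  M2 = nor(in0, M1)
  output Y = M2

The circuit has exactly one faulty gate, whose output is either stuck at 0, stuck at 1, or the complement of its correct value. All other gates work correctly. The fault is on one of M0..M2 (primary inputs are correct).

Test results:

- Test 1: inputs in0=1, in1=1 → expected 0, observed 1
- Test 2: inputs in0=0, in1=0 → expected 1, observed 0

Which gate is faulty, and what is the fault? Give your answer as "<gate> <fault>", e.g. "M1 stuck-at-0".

M2 inverted output

Fault-free values for test 1 (in0=1, in1=1): M0=0, M1=0, M2=0, giving Y=0. Observed 1.
Test 1: faults giving observed 1 are {M2 stuck-at-1, M2 inverted output}.
Test 2 (in0=0, in1=0): fault-free M0=1, M1=0, M2=1 → 1; observed 0. Eliminates M2 stuck-at-1.
Only M2 inverted output is consistent with every test.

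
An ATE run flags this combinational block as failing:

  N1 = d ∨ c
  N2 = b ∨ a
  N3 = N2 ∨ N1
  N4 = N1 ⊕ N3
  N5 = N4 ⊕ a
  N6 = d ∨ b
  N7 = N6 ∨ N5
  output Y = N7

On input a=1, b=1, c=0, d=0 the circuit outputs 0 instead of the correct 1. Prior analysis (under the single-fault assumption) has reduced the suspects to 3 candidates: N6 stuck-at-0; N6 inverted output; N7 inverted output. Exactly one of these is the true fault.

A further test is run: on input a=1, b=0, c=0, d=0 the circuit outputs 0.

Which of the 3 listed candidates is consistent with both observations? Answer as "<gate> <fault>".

Evaluate each candidate on input a=1, b=0, c=0, d=0:
  N6 stuck-at-0: N1=0, N2=1, N3=1, N4=1, N5=0, N6=0 [stuck-at-0], N7=0 → 0 — matches
  N6 inverted output: N1=0, N2=1, N3=1, N4=1, N5=0, N6=1 [inverted output], N7=1 → 1 — eliminated
  N7 inverted output: N1=0, N2=1, N3=1, N4=1, N5=0, N6=0, N7=1 [inverted output] → 1 — eliminated
Only N6 stuck-at-0 reproduces the observed 0.

N6 stuck-at-0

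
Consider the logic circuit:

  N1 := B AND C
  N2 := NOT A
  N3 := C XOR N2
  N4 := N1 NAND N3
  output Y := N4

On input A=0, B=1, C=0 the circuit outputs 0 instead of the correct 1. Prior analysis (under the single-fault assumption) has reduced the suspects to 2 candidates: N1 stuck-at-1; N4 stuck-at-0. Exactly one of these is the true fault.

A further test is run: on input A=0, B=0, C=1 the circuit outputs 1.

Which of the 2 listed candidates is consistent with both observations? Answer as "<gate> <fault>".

Evaluate each candidate on input A=0, B=0, C=1:
  N1 stuck-at-1: N1=1 [stuck-at-1], N2=1, N3=0, N4=1 → 1 — matches
  N4 stuck-at-0: N1=0, N2=1, N3=0, N4=0 [stuck-at-0] → 0 — eliminated
Only N1 stuck-at-1 reproduces the observed 1.

N1 stuck-at-1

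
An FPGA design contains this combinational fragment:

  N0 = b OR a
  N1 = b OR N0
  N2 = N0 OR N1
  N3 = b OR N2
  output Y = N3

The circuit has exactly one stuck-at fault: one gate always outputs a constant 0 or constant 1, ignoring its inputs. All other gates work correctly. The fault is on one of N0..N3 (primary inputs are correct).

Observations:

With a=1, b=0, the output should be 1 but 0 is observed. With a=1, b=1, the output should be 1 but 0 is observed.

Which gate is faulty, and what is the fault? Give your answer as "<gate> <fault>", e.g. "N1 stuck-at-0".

Fault-free values for test 1 (a=1, b=0): N0=1, N1=1, N2=1, N3=1, giving Y=1. Observed 0.
Test 1: faults giving observed 0 are {N0 stuck-at-0, N2 stuck-at-0, N3 stuck-at-0}.
Test 2 (a=1, b=1): fault-free N0=1, N1=1, N2=1, N3=1 → 1; observed 0. Eliminates N0 stuck-at-0, N2 stuck-at-0.
Only N3 stuck-at-0 is consistent with every test.

N3 stuck-at-0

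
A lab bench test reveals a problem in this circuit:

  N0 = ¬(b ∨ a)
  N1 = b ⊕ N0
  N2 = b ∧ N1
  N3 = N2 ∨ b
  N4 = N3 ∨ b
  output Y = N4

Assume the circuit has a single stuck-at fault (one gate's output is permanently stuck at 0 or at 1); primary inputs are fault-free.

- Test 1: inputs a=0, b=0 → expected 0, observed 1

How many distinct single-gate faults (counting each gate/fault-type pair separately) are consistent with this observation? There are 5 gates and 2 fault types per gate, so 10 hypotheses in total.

Fault-free: N0=1, N1=1, N2=0, N3=0, N4=0 → 0. Observed 1.
  N0 stuck-at-0: output 0 ✗
  N0 stuck-at-1: output 0 ✗
  N1 stuck-at-0: output 0 ✗
  N1 stuck-at-1: output 0 ✗
  N2 stuck-at-0: output 0 ✗
  N2 stuck-at-1: output 1 ✓
  N3 stuck-at-0: output 0 ✗
  N3 stuck-at-1: output 1 ✓
  N4 stuck-at-0: output 0 ✗
  N4 stuck-at-1: output 1 ✓
Consistent faults: {N2 stuck-at-1, N3 stuck-at-1, N4 stuck-at-1} — 3 in all.

3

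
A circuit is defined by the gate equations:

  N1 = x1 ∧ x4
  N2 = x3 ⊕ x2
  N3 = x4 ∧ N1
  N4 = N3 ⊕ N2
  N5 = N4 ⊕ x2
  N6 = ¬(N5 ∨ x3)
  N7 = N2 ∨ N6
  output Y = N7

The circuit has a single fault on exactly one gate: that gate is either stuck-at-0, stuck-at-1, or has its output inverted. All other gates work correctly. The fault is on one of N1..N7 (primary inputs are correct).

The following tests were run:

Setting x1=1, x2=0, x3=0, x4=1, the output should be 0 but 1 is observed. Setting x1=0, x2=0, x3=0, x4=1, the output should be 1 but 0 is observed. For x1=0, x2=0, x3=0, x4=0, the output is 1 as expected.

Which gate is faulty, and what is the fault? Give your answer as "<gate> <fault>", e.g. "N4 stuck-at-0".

N1 inverted output

Fault-free values for test 1 (x1=1, x2=0, x3=0, x4=1): N1=1, N2=0, N3=1, N4=1, N5=1, N6=0, N7=0, giving Y=0. Observed 1.
Test 1: faults giving observed 1 are {N1 stuck-at-0, N1 inverted output, N2 stuck-at-1, N2 inverted output, N3 stuck-at-0, N3 inverted output, N4 stuck-at-0, N4 inverted output, N5 stuck-at-0, N5 inverted output, N6 stuck-at-1, N6 inverted output, N7 stuck-at-1, N7 inverted output}.
Test 2 (x1=0, x2=0, x3=0, x4=1): fault-free N1=0, N2=0, N3=0, N4=0, N5=0, N6=1, N7=1 → 1; observed 0. Eliminates N1 stuck-at-0, N2 stuck-at-1, N2 inverted output, N3 stuck-at-0, N4 stuck-at-0, N5 stuck-at-0, N6 stuck-at-1, N7 stuck-at-1.
Test 3 (x1=0, x2=0, x3=0, x4=0): fault-free N1=0, N2=0, N3=0, N4=0, N5=0, N6=1, N7=1 → 1; observed 1. Eliminates N3 inverted output, N4 inverted output, N5 inverted output, N6 inverted output, N7 inverted output.
Only N1 inverted output is consistent with every test.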